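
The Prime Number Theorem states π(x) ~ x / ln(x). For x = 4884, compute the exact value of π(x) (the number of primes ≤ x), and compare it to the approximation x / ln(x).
π(4884) = 653;  x/ln(x) ≈ 575.01;  relative error ≈ 11.94%.

Directly count primes up to 4884: π(4884) = 653. The PNT approximation gives 4884/ln(4884) ≈ 4884/8.49372 ≈ 575.01. Relative error (π(x) − x/ln(x)) / π(x) ≈ 11.94%; the approximation is known to undercount slightly (Li(x) is a better estimate).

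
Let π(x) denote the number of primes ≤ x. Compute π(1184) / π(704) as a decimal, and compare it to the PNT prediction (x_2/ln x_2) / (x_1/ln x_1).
π(1184)/π(704) = 194/126 ≈ 1.5397;  PNT prediction ≈ 1.5583.

π(704) = 126 and π(1184) = 194, so π(1184)/π(704) ≈ 1.5397. The PNT-predicted ratio is (1184/ln(1184)) / (704/ln(704)) ≈ 1.5583. The two agree to within a few percent, as expected.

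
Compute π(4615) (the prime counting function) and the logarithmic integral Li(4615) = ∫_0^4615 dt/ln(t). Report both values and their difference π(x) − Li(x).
π(4615) = 623;  Li(4615) ≈ 638.87;  π(x) − Li(x) ≈ -15.87.

Direct count of primes ≤ 4615 gives π(4615) = 623. Numerical evaluation of the logarithmic integral gives Li(4615) ≈ 638.87. The difference π(x) − Li(x) ≈ -15.87 is typically negative for small/moderate x (Li(x) overestimates), though Littlewood's theorem shows this sign changes infinitely often.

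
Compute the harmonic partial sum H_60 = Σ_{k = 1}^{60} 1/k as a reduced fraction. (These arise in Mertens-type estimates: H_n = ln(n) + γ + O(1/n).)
H_60 = 15117092380124150817026911/3230237388259077233637600

Direct summation: H_60 = 1 + 1/2 + ... + 1/60. The least common denominator is lcm(1, ..., 60) = 9690712164777231700912800; over this denominator the numerator is 9690712164777231700912800 + 4845356082388615850456400 + 3230237388259077233637600 + 2422678041194307925228200 + 1938142432955446340182560 + 1615118694129538616818800 + 1384387452111033100130400 + 1211339020597153962614100 + 1076745796086359077879200 + 969071216477723170091280 + 880973833161566518264800 + 807559347064769308409400 + 745439397290556284685600 + 692193726055516550065200 + 646047477651815446727520 + 605669510298576981307050 + 570041892045719511818400 + 538372898043179538939600 + 510037482356696405311200 + 484535608238861585045640 + 461462484037011033376800 + 440486916580783259132400 + 421335311512053552213600 + 403779673532384654204700 + 387628486591089268036512 + 372719698645278142342800 + 358915265362119692626400 + 346096863027758275032600 + 334162488440594196583200 + 323023738825907723363760 + 312603618218620377448800 + 302834755149288490653525 + 293657944387188839421600 + 285020946022859755909200 + 276877490422206620026080 + 269186449021589769469800 + 261911139588573829754400 + 255018741178348202655600 + 248479799096852094895200 + 242267804119430792522820 + 236358833287249553680800 + 230731242018505516688400 + 225365399180865853509600 + 220243458290391629566200 + 215349159217271815575840 + 210667655756026776106800 + 206185365208026206402400 + 201889836766192327102350 + 197769636015861871447200 + 193814243295544634018256 + 190013964015239837272800 + 186359849322639071171400 + 182843625750513805677600 + 179457632681059846313200 + 176194766632313303652960 + 173048431513879137516300 + 170012494118898801770400 + 167081244220297098291600 + 164249358725037825439200 + 161511869412953861681880 = 45351277140372452451080733, so H_60 = 45351277140372452451080733/9690712164777231700912800; reducing by gcd(45351277140372452451080733, 9690712164777231700912800) = 3 gives 15117092380124150817026911/3230237388259077233637600 ≈ 4.67987. (The PNT-adjacent estimate ln(60) + γ ≈ 4.67156 matches within O(1/n).)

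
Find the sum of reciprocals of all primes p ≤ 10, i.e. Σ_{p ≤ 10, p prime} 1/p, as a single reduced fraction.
Σ 1/p = 247/210

π(10) = 4, so the primes ≤ 10 are [2, 3, 5, 7]. Summing 1/p over these primes: 247/210 ≈ 1.1762. Mertens estimate ln ln(10) + 0.2615 ≈ 1.0955.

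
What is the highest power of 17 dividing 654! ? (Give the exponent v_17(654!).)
v_17(654!) = 40

Legendre's formula: v_p(n!) = Σ_{k ≥ 1} ⌊n / p^k⌋. For p = 17, n = 654, the terms are:
  ⌊654/17^1⌋ = ⌊654/17⌋ = 38
  ⌊654/17^2⌋ = ⌊654/289⌋ = 2
(the next term ⌊654/17^3⌋ = 0, terminating the sum). Summing: v_17(654!) = 38 + 2 = 40.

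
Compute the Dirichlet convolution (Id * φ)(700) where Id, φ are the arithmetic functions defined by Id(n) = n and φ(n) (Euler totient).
(Id * φ)(700) = 6760

Divisors of 700: [1, 2, 4, 5, 7, 10, 14, 20, 25, 28, 35, 50, 70, 100, 140, 175, 350, 700]. For each d | 700:
  d = 1: Id(1) · φ(700/1) = 1 · 240 = 240
  d = 2: Id(2) · φ(700/2) = 2 · 120 = 240
  d = 4: Id(4) · φ(700/4) = 4 · 120 = 480
  d = 5: Id(5) · φ(700/5) = 5 · 48 = 240
  d = 7: Id(7) · φ(700/7) = 7 · 40 = 280
  d = 10: Id(10) · φ(700/10) = 10 · 24 = 240
  d = 14: Id(14) · φ(700/14) = 14 · 20 = 280
  d = 20: Id(20) · φ(700/20) = 20 · 24 = 480
  d = 25: Id(25) · φ(700/25) = 25 · 12 = 300
  d = 28: Id(28) · φ(700/28) = 28 · 20 = 560
  d = 35: Id(35) · φ(700/35) = 35 · 8 = 280
  d = 50: Id(50) · φ(700/50) = 50 · 6 = 300
  d = 70: Id(70) · φ(700/70) = 70 · 4 = 280
  d = 100: Id(100) · φ(700/100) = 100 · 6 = 600
  d = 140: Id(140) · φ(700/140) = 140 · 4 = 560
  d = 175: Id(175) · φ(700/175) = 175 · 2 = 350
  d = 350: Id(350) · φ(700/350) = 350 · 1 = 350
  d = 700: Id(700) · φ(700/700) = 700 · 1 = 700
Summing: (Id * φ)(700) = 240 + 240 + 480 + 240 + 280 + 240 + 280 + 480 + 300 + 560 + 280 + 300 + 280 + 600 + 560 + 350 + 350 + 700 = 6760.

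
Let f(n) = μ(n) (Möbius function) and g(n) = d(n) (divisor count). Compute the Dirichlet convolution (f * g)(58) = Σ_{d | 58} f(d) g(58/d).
(μ * d)(58) = 1

Divisors of 58: [1, 2, 29, 58]. For each d | 58:
  d = 1: μ(1) · d(58/1) = 1 · 4 = 4
  d = 2: μ(2) · d(58/2) = -1 · 2 = -2
  d = 29: μ(29) · d(58/29) = -1 · 2 = -2
  d = 58: μ(58) · d(58/58) = 1 · 1 = 1
Summing: (μ * d)(58) = 4 + -2 + -2 + 1 = 1.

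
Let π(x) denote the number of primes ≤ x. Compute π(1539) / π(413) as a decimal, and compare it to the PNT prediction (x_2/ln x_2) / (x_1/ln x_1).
π(1539)/π(413) = 242/80 ≈ 3.0250;  PNT prediction ≈ 3.0585.

π(413) = 80 and π(1539) = 242, so π(1539)/π(413) ≈ 3.0250. The PNT-predicted ratio is (1539/ln(1539)) / (413/ln(413)) ≈ 3.0585. The two agree to within a few percent, as expected.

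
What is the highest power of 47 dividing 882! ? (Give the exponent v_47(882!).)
v_47(882!) = 18

Legendre's formula: v_p(n!) = Σ_{k ≥ 1} ⌊n / p^k⌋. For p = 47, n = 882, the terms are:
  ⌊882/47^1⌋ = ⌊882/47⌋ = 18
(the next term ⌊882/47^2⌋ = 0, terminating the sum). Summing: v_47(882!) = 18 = 18.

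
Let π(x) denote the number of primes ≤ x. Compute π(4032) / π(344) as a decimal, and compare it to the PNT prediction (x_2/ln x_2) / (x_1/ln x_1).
π(4032)/π(344) = 557/68 ≈ 8.1912;  PNT prediction ≈ 8.2459.

π(344) = 68 and π(4032) = 557, so π(4032)/π(344) ≈ 8.1912. The PNT-predicted ratio is (4032/ln(4032)) / (344/ln(344)) ≈ 8.2459. The two agree to within a few percent, as expected.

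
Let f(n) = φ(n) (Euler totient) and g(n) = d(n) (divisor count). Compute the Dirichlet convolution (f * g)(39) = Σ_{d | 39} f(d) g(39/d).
(φ * d)(39) = 56

Divisors of 39: [1, 3, 13, 39]. For each d | 39:
  d = 1: φ(1) · d(39/1) = 1 · 4 = 4
  d = 3: φ(3) · d(39/3) = 2 · 2 = 4
  d = 13: φ(13) · d(39/13) = 12 · 2 = 24
  d = 39: φ(39) · d(39/39) = 24 · 1 = 24
Summing: (φ * d)(39) = 4 + 4 + 24 + 24 = 56.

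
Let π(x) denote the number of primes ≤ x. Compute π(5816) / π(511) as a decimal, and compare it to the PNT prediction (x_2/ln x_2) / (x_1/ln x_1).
π(5816)/π(511) = 763/97 ≈ 7.8660;  PNT prediction ≈ 8.1884.

π(511) = 97 and π(5816) = 763, so π(5816)/π(511) ≈ 7.8660. The PNT-predicted ratio is (5816/ln(5816)) / (511/ln(511)) ≈ 8.1884. The two agree to within a few percent, as expected.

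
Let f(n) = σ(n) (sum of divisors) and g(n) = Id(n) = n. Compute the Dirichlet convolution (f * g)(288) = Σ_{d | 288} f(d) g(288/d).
(σ * Id)(288) = 10914

Divisors of 288: [1, 2, 3, 4, 6, 8, 9, 12, 16, 18, 24, 32, 36, 48, 72, 96, 144, 288]. For each d | 288:
  d = 1: σ(1) · Id(288/1) = 1 · 288 = 288
  d = 2: σ(2) · Id(288/2) = 3 · 144 = 432
  d = 3: σ(3) · Id(288/3) = 4 · 96 = 384
  d = 4: σ(4) · Id(288/4) = 7 · 72 = 504
  d = 6: σ(6) · Id(288/6) = 12 · 48 = 576
  d = 8: σ(8) · Id(288/8) = 15 · 36 = 540
  d = 9: σ(9) · Id(288/9) = 13 · 32 = 416
  d = 12: σ(12) · Id(288/12) = 28 · 24 = 672
  d = 16: σ(16) · Id(288/16) = 31 · 18 = 558
  d = 18: σ(18) · Id(288/18) = 39 · 16 = 624
  d = 24: σ(24) · Id(288/24) = 60 · 12 = 720
  d = 32: σ(32) · Id(288/32) = 63 · 9 = 567
  d = 36: σ(36) · Id(288/36) = 91 · 8 = 728
  d = 48: σ(48) · Id(288/48) = 124 · 6 = 744
  d = 72: σ(72) · Id(288/72) = 195 · 4 = 780
  d = 96: σ(96) · Id(288/96) = 252 · 3 = 756
  d = 144: σ(144) · Id(288/144) = 403 · 2 = 806
  d = 288: σ(288) · Id(288/288) = 819 · 1 = 819
Summing: (σ * Id)(288) = 288 + 432 + 384 + 504 + 576 + 540 + 416 + 672 + 558 + 624 + 720 + 567 + 728 + 744 + 780 + 756 + 806 + 819 = 10914.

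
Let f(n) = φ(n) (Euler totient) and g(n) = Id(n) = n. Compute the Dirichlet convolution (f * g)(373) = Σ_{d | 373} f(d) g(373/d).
(φ * Id)(373) = 745

Divisors of 373: [1, 373]. For each d | 373:
  d = 1: φ(1) · Id(373/1) = 1 · 373 = 373
  d = 373: φ(373) · Id(373/373) = 372 · 1 = 372
Summing: (φ * Id)(373) = 373 + 372 = 745.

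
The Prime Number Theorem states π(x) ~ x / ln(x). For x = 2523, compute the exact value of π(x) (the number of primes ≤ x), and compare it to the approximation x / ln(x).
π(2523) = 369;  x/ln(x) ≈ 322.09;  relative error ≈ 12.71%.

Directly count primes up to 2523: π(2523) = 369. The PNT approximation gives 2523/ln(2523) ≈ 2523/7.83320 ≈ 322.09. Relative error (π(x) − x/ln(x)) / π(x) ≈ 12.71%; the approximation is known to undercount slightly (Li(x) is a better estimate).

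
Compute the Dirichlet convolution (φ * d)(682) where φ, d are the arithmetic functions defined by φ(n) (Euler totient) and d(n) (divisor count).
(φ * d)(682) = 1152

Divisors of 682: [1, 2, 11, 22, 31, 62, 341, 682]. For each d | 682:
  d = 1: φ(1) · d(682/1) = 1 · 8 = 8
  d = 2: φ(2) · d(682/2) = 1 · 4 = 4
  d = 11: φ(11) · d(682/11) = 10 · 4 = 40
  d = 22: φ(22) · d(682/22) = 10 · 2 = 20
  d = 31: φ(31) · d(682/31) = 30 · 4 = 120
  d = 62: φ(62) · d(682/62) = 30 · 2 = 60
  d = 341: φ(341) · d(682/341) = 300 · 2 = 600
  d = 682: φ(682) · d(682/682) = 300 · 1 = 300
Summing: (φ * d)(682) = 8 + 4 + 40 + 20 + 120 + 60 + 600 + 300 = 1152.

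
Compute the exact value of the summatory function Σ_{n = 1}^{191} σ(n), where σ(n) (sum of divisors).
Σ_{n ≤ 191} σ(n) = 29982

Compute σ(n) for each 1 ≤ n ≤ 191: σ(1) = 1, σ(2) = 3, σ(3) = 4, σ(4) = 7, σ(5) = 6, σ(6) = 12, σ(7) = 8, σ(8) = 15, σ(9) = 13, σ(10) = 18, σ(11) = 12, σ(12) = 28, σ(13) = 14, σ(14) = 24, σ(15) = 24, σ(16) = 31, σ(17) = 18, σ(18) = 39, σ(19) = 20, σ(20) = 42, σ(21) = 32, σ(22) = 36, σ(23) = 24, σ(24) = 60, σ(25) = 31, σ(26) = 42, σ(27) = 40, σ(28) = 56, σ(29) = 30, σ(30) = 72, σ(31) = 32, σ(32) = 63, σ(33) = 48, σ(34) = 54, σ(35) = 48, σ(36) = 91, σ(37) = 38, σ(38) = 60, σ(39) = 56, σ(40) = 90, σ(41) = 42, σ(42) = 96, σ(43) = 44, σ(44) = 84, σ(45) = 78, σ(46) = 72, σ(47) = 48, σ(48) = 124, σ(49) = 57, σ(50) = 93, σ(51) = 72, σ(52) = 98, σ(53) = 54, σ(54) = 120, σ(55) = 72, σ(56) = 120, σ(57) = 80, σ(58) = 90, σ(59) = 60, σ(60) = 168, σ(61) = 62, σ(62) = 96, σ(63) = 104, σ(64) = 127, σ(65) = 84, σ(66) = 144, σ(67) = 68, σ(68) = 126, σ(69) = 96, σ(70) = 144, σ(71) = 72, σ(72) = 195, σ(73) = 74, σ(74) = 114, σ(75) = 124, σ(76) = 140, σ(77) = 96, σ(78) = 168, σ(79) = 80, σ(80) = 186, σ(81) = 121, σ(82) = 126, σ(83) = 84, σ(84) = 224, σ(85) = 108, σ(86) = 132, σ(87) = 120, σ(88) = 180, σ(89) = 90, σ(90) = 234, σ(91) = 112, σ(92) = 168, σ(93) = 128, σ(94) = 144, σ(95) = 120, σ(96) = 252, σ(97) = 98, σ(98) = 171, σ(99) = 156, σ(100) = 217, σ(101) = 102, σ(102) = 216, σ(103) = 104, σ(104) = 210, σ(105) = 192, σ(106) = 162, σ(107) = 108, σ(108) = 280, σ(109) = 110, σ(110) = 216, σ(111) = 152, σ(112) = 248, σ(113) = 114, σ(114) = 240, σ(115) = 144, σ(116) = 210, σ(117) = 182, σ(118) = 180, σ(119) = 144, σ(120) = 360, σ(121) = 133, σ(122) = 186, σ(123) = 168, σ(124) = 224, σ(125) = 156, σ(126) = 312, σ(127) = 128, σ(128) = 255, σ(129) = 176, σ(130) = 252, σ(131) = 132, σ(132) = 336, σ(133) = 160, σ(134) = 204, σ(135) = 240, σ(136) = 270, σ(137) = 138, σ(138) = 288, σ(139) = 140, σ(140) = 336, σ(141) = 192, σ(142) = 216, σ(143) = 168, σ(144) = 403, σ(145) = 180, σ(146) = 222, σ(147) = 228, σ(148) = 266, σ(149) = 150, σ(150) = 372, σ(151) = 152, σ(152) = 300, σ(153) = 234, σ(154) = 288, σ(155) = 192, σ(156) = 392, σ(157) = 158, σ(158) = 240, σ(159) = 216, σ(160) = 378, σ(161) = 192, σ(162) = 363, σ(163) = 164, σ(164) = 294, σ(165) = 288, σ(166) = 252, σ(167) = 168, σ(168) = 480, σ(169) = 183, σ(170) = 324, σ(171) = 260, σ(172) = 308, σ(173) = 174, σ(174) = 360, σ(175) = 248, σ(176) = 372, σ(177) = 240, σ(178) = 270, σ(179) = 180, σ(180) = 546, σ(181) = 182, σ(182) = 336, σ(183) = 248, σ(184) = 360, σ(185) = 228, σ(186) = 384, σ(187) = 216, σ(188) = 336, σ(189) = 320, σ(190) = 360, σ(191) = 192. Summing all 191 values: 29982. (Average order: Σ_{n ≤ x} σ(n) ~ (π²/12) x². For x = 191, (π²/12)·191² ≈ 30004.42.)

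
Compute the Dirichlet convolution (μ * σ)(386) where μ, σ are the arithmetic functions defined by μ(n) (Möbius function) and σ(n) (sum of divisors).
(μ * σ)(386) = 386

Divisors of 386: [1, 2, 193, 386]. For each d | 386:
  d = 1: μ(1) · σ(386/1) = 1 · 582 = 582
  d = 2: μ(2) · σ(386/2) = -1 · 194 = -194
  d = 193: μ(193) · σ(386/193) = -1 · 3 = -3
  d = 386: μ(386) · σ(386/386) = 1 · 1 = 1
Summing: (μ * σ)(386) = 582 + -194 + -3 + 1 = 386.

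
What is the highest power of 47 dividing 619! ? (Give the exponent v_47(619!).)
v_47(619!) = 13

Legendre's formula: v_p(n!) = Σ_{k ≥ 1} ⌊n / p^k⌋. For p = 47, n = 619, the terms are:
  ⌊619/47^1⌋ = ⌊619/47⌋ = 13
(the next term ⌊619/47^2⌋ = 0, terminating the sum). Summing: v_47(619!) = 13 = 13.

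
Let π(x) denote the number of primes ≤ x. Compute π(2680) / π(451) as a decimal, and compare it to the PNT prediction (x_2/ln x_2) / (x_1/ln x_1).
π(2680)/π(451) = 388/87 ≈ 4.4598;  PNT prediction ≈ 4.6008.

π(451) = 87 and π(2680) = 388, so π(2680)/π(451) ≈ 4.4598. The PNT-predicted ratio is (2680/ln(2680)) / (451/ln(451)) ≈ 4.6008. The two agree to within a few percent, as expected.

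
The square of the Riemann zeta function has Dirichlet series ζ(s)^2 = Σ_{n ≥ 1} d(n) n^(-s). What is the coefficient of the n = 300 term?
d(300) = 18

ζ(s)^2 = (Σ 1/m^s)(Σ 1/k^s). The coefficient of 1/n^s in the product is the number of ordered pairs (m, k) with mk = n, which equals d(n). For n = 300, divisors are [1, 2, 3, 4, 5, 6, 10, 12, 15, 20, 25, 30, 50, 60, 75, 100, 150, 300], so d(300) = 18.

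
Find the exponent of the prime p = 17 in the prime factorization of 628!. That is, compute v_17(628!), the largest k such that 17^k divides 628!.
v_17(628!) = 38

Legendre's formula: v_p(n!) = Σ_{k ≥ 1} ⌊n / p^k⌋. For p = 17, n = 628, the terms are:
  ⌊628/17^1⌋ = ⌊628/17⌋ = 36
  ⌊628/17^2⌋ = ⌊628/289⌋ = 2
(the next term ⌊628/17^3⌋ = 0, terminating the sum). Summing: v_17(628!) = 36 + 2 = 38.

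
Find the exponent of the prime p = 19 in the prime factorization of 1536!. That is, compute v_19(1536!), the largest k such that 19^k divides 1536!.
v_19(1536!) = 84

Legendre's formula: v_p(n!) = Σ_{k ≥ 1} ⌊n / p^k⌋. For p = 19, n = 1536, the terms are:
  ⌊1536/19^1⌋ = ⌊1536/19⌋ = 80
  ⌊1536/19^2⌋ = ⌊1536/361⌋ = 4
(the next term ⌊1536/19^3⌋ = 0, terminating the sum). Summing: v_19(1536!) = 80 + 4 = 84.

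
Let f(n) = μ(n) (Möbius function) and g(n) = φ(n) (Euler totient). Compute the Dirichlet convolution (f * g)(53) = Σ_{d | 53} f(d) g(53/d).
(μ * φ)(53) = 51

Divisors of 53: [1, 53]. For each d | 53:
  d = 1: μ(1) · φ(53/1) = 1 · 52 = 52
  d = 53: μ(53) · φ(53/53) = -1 · 1 = -1
Summing: (μ * φ)(53) = 52 + -1 = 51.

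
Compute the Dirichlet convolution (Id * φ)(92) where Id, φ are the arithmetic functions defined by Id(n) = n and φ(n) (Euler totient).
(Id * φ)(92) = 360

Divisors of 92: [1, 2, 4, 23, 46, 92]. For each d | 92:
  d = 1: Id(1) · φ(92/1) = 1 · 44 = 44
  d = 2: Id(2) · φ(92/2) = 2 · 22 = 44
  d = 4: Id(4) · φ(92/4) = 4 · 22 = 88
  d = 23: Id(23) · φ(92/23) = 23 · 2 = 46
  d = 46: Id(46) · φ(92/46) = 46 · 1 = 46
  d = 92: Id(92) · φ(92/92) = 92 · 1 = 92
Summing: (Id * φ)(92) = 44 + 44 + 88 + 46 + 46 + 92 = 360.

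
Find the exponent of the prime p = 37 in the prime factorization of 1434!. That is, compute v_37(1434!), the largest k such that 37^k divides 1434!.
v_37(1434!) = 39

Legendre's formula: v_p(n!) = Σ_{k ≥ 1} ⌊n / p^k⌋. For p = 37, n = 1434, the terms are:
  ⌊1434/37^1⌋ = ⌊1434/37⌋ = 38
  ⌊1434/37^2⌋ = ⌊1434/1369⌋ = 1
(the next term ⌊1434/37^3⌋ = 0, terminating the sum). Summing: v_37(1434!) = 38 + 1 = 39.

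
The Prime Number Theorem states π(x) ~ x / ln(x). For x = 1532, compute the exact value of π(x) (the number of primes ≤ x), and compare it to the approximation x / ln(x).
π(1532) = 242;  x/ln(x) ≈ 208.88;  relative error ≈ 13.69%.

Directly count primes up to 1532: π(1532) = 242. The PNT approximation gives 1532/ln(1532) ≈ 1532/7.33433 ≈ 208.88. Relative error (π(x) − x/ln(x)) / π(x) ≈ 13.69%; the approximation is known to undercount slightly (Li(x) is a better estimate).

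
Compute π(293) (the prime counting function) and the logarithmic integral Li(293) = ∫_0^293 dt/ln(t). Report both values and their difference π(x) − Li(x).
π(293) = 62;  Li(293) ≈ 67.10;  π(x) − Li(x) ≈ -5.10.

Direct count of primes ≤ 293 gives π(293) = 62. Numerical evaluation of the logarithmic integral gives Li(293) ≈ 67.10. The difference π(x) − Li(x) ≈ -5.10 is typically negative for small/moderate x (Li(x) overestimates), though Littlewood's theorem shows this sign changes infinitely often.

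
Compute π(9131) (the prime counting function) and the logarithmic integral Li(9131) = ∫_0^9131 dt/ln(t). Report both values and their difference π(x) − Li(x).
π(9131) = 1131;  Li(9131) ≈ 1151.33;  π(x) − Li(x) ≈ -20.33.

Direct count of primes ≤ 9131 gives π(9131) = 1131. Numerical evaluation of the logarithmic integral gives Li(9131) ≈ 1151.33. The difference π(x) − Li(x) ≈ -20.33 is typically negative for small/moderate x (Li(x) overestimates), though Littlewood's theorem shows this sign changes infinitely often.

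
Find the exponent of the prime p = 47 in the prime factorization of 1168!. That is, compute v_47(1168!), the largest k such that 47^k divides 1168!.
v_47(1168!) = 24

Legendre's formula: v_p(n!) = Σ_{k ≥ 1} ⌊n / p^k⌋. For p = 47, n = 1168, the terms are:
  ⌊1168/47^1⌋ = ⌊1168/47⌋ = 24
(the next term ⌊1168/47^2⌋ = 0, terminating the sum). Summing: v_47(1168!) = 24 = 24.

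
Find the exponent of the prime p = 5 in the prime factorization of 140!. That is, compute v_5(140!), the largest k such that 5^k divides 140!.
v_5(140!) = 34

Legendre's formula: v_p(n!) = Σ_{k ≥ 1} ⌊n / p^k⌋. For p = 5, n = 140, the terms are:
  ⌊140/5^1⌋ = ⌊140/5⌋ = 28
  ⌊140/5^2⌋ = ⌊140/25⌋ = 5
  ⌊140/5^3⌋ = ⌊140/125⌋ = 1
(the next term ⌊140/5^4⌋ = 0, terminating the sum). Summing: v_5(140!) = 28 + 5 + 1 = 34.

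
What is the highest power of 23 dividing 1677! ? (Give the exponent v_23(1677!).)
v_23(1677!) = 75

Legendre's formula: v_p(n!) = Σ_{k ≥ 1} ⌊n / p^k⌋. For p = 23, n = 1677, the terms are:
  ⌊1677/23^1⌋ = ⌊1677/23⌋ = 72
  ⌊1677/23^2⌋ = ⌊1677/529⌋ = 3
(the next term ⌊1677/23^3⌋ = 0, terminating the sum). Summing: v_23(1677!) = 72 + 3 = 75.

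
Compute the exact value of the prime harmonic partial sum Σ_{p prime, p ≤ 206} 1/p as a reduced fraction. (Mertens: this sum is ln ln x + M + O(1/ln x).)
Σ 1/p = 15202313841027497739047080375538859939135227730139536997746371469607707132833646367/7799922041683461553249199106329813876687996789903550945093032474868511536164700810

π(206) = 46, so the primes ≤ 206 are [2, 3, 5, 7, 11, 13, 17, 19, 23, 29, 31, 37, 41, 43, 47, 53, 59, 61, 67, 71, 73, 79, 83, 89, 97, 101, 103, 107, 109, 113, 127, 131, 137, 139, 149, 151, 157, 163, 167, 173, 179, 181, 191, 193, 197, 199]. Summing 1/p over these primes: 15202313841027497739047080375538859939135227730139536997746371469607707132833646367/7799922041683461553249199106329813876687996789903550945093032474868511536164700810 ≈ 1.9490. Mertens estimate ln ln(206) + 0.2615 ≈ 1.9344.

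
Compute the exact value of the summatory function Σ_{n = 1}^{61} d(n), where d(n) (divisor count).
Σ_{n ≤ 61} d(n) = 263

Compute d(n) for each 1 ≤ n ≤ 61: d(1) = 1, d(2) = 2, d(3) = 2, d(4) = 3, d(5) = 2, d(6) = 4, d(7) = 2, d(8) = 4, d(9) = 3, d(10) = 4, d(11) = 2, d(12) = 6, d(13) = 2, d(14) = 4, d(15) = 4, d(16) = 5, d(17) = 2, d(18) = 6, d(19) = 2, d(20) = 6, d(21) = 4, d(22) = 4, d(23) = 2, d(24) = 8, d(25) = 3, d(26) = 4, d(27) = 4, d(28) = 6, d(29) = 2, d(30) = 8, d(31) = 2, d(32) = 6, d(33) = 4, d(34) = 4, d(35) = 4, d(36) = 9, d(37) = 2, d(38) = 4, d(39) = 4, d(40) = 8, d(41) = 2, d(42) = 8, d(43) = 2, d(44) = 6, d(45) = 6, d(46) = 4, d(47) = 2, d(48) = 10, d(49) = 3, d(50) = 6, d(51) = 4, d(52) = 6, d(53) = 2, d(54) = 8, d(55) = 4, d(56) = 8, d(57) = 4, d(58) = 4, d(59) = 2, d(60) = 12, d(61) = 2. Summing all 61 values: 263. (Dirichlet's divisor formula: Σ_{n ≤ x} d(n) = x ln(x) + (2γ − 1) x + O(√x). For x = 61, the asymptotic estimate is ≈ 260.18.)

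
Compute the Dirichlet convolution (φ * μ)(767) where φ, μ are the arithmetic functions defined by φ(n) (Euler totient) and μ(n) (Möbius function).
(φ * μ)(767) = 627

Divisors of 767: [1, 13, 59, 767]. For each d | 767:
  d = 1: φ(1) · μ(767/1) = 1 · 1 = 1
  d = 13: φ(13) · μ(767/13) = 12 · -1 = -12
  d = 59: φ(59) · μ(767/59) = 58 · -1 = -58
  d = 767: φ(767) · μ(767/767) = 696 · 1 = 696
Summing: (φ * μ)(767) = 1 + -12 + -58 + 696 = 627.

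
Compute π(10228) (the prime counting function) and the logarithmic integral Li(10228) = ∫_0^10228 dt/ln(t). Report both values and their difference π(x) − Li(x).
π(10228) = 1254;  Li(10228) ≈ 1270.86;  π(x) − Li(x) ≈ -16.86.

Direct count of primes ≤ 10228 gives π(10228) = 1254. Numerical evaluation of the logarithmic integral gives Li(10228) ≈ 1270.86. The difference π(x) − Li(x) ≈ -16.86 is typically negative for small/moderate x (Li(x) overestimates), though Littlewood's theorem shows this sign changes infinitely often.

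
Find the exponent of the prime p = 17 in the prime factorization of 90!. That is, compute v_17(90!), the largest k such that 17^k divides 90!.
v_17(90!) = 5

Legendre's formula: v_p(n!) = Σ_{k ≥ 1} ⌊n / p^k⌋. For p = 17, n = 90, the terms are:
  ⌊90/17^1⌋ = ⌊90/17⌋ = 5
(the next term ⌊90/17^2⌋ = 0, terminating the sum). Summing: v_17(90!) = 5 = 5.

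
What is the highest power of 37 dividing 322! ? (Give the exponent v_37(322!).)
v_37(322!) = 8

Legendre's formula: v_p(n!) = Σ_{k ≥ 1} ⌊n / p^k⌋. For p = 37, n = 322, the terms are:
  ⌊322/37^1⌋ = ⌊322/37⌋ = 8
(the next term ⌊322/37^2⌋ = 0, terminating the sum). Summing: v_37(322!) = 8 = 8.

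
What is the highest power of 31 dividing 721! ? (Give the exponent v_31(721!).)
v_31(721!) = 23

Legendre's formula: v_p(n!) = Σ_{k ≥ 1} ⌊n / p^k⌋. For p = 31, n = 721, the terms are:
  ⌊721/31^1⌋ = ⌊721/31⌋ = 23
(the next term ⌊721/31^2⌋ = 0, terminating the sum). Summing: v_31(721!) = 23 = 23.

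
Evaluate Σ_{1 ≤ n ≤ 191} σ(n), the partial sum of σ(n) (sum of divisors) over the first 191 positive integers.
Σ_{n ≤ 191} σ(n) = 29982

Compute σ(n) for each 1 ≤ n ≤ 191: σ(1) = 1, σ(2) = 3, σ(3) = 4, σ(4) = 7, σ(5) = 6, σ(6) = 12, σ(7) = 8, σ(8) = 15, σ(9) = 13, σ(10) = 18, σ(11) = 12, σ(12) = 28, σ(13) = 14, σ(14) = 24, σ(15) = 24, σ(16) = 31, σ(17) = 18, σ(18) = 39, σ(19) = 20, σ(20) = 42, σ(21) = 32, σ(22) = 36, σ(23) = 24, σ(24) = 60, σ(25) = 31, σ(26) = 42, σ(27) = 40, σ(28) = 56, σ(29) = 30, σ(30) = 72, σ(31) = 32, σ(32) = 63, σ(33) = 48, σ(34) = 54, σ(35) = 48, σ(36) = 91, σ(37) = 38, σ(38) = 60, σ(39) = 56, σ(40) = 90, σ(41) = 42, σ(42) = 96, σ(43) = 44, σ(44) = 84, σ(45) = 78, σ(46) = 72, σ(47) = 48, σ(48) = 124, σ(49) = 57, σ(50) = 93, σ(51) = 72, σ(52) = 98, σ(53) = 54, σ(54) = 120, σ(55) = 72, σ(56) = 120, σ(57) = 80, σ(58) = 90, σ(59) = 60, σ(60) = 168, σ(61) = 62, σ(62) = 96, σ(63) = 104, σ(64) = 127, σ(65) = 84, σ(66) = 144, σ(67) = 68, σ(68) = 126, σ(69) = 96, σ(70) = 144, σ(71) = 72, σ(72) = 195, σ(73) = 74, σ(74) = 114, σ(75) = 124, σ(76) = 140, σ(77) = 96, σ(78) = 168, σ(79) = 80, σ(80) = 186, σ(81) = 121, σ(82) = 126, σ(83) = 84, σ(84) = 224, σ(85) = 108, σ(86) = 132, σ(87) = 120, σ(88) = 180, σ(89) = 90, σ(90) = 234, σ(91) = 112, σ(92) = 168, σ(93) = 128, σ(94) = 144, σ(95) = 120, σ(96) = 252, σ(97) = 98, σ(98) = 171, σ(99) = 156, σ(100) = 217, σ(101) = 102, σ(102) = 216, σ(103) = 104, σ(104) = 210, σ(105) = 192, σ(106) = 162, σ(107) = 108, σ(108) = 280, σ(109) = 110, σ(110) = 216, σ(111) = 152, σ(112) = 248, σ(113) = 114, σ(114) = 240, σ(115) = 144, σ(116) = 210, σ(117) = 182, σ(118) = 180, σ(119) = 144, σ(120) = 360, σ(121) = 133, σ(122) = 186, σ(123) = 168, σ(124) = 224, σ(125) = 156, σ(126) = 312, σ(127) = 128, σ(128) = 255, σ(129) = 176, σ(130) = 252, σ(131) = 132, σ(132) = 336, σ(133) = 160, σ(134) = 204, σ(135) = 240, σ(136) = 270, σ(137) = 138, σ(138) = 288, σ(139) = 140, σ(140) = 336, σ(141) = 192, σ(142) = 216, σ(143) = 168, σ(144) = 403, σ(145) = 180, σ(146) = 222, σ(147) = 228, σ(148) = 266, σ(149) = 150, σ(150) = 372, σ(151) = 152, σ(152) = 300, σ(153) = 234, σ(154) = 288, σ(155) = 192, σ(156) = 392, σ(157) = 158, σ(158) = 240, σ(159) = 216, σ(160) = 378, σ(161) = 192, σ(162) = 363, σ(163) = 164, σ(164) = 294, σ(165) = 288, σ(166) = 252, σ(167) = 168, σ(168) = 480, σ(169) = 183, σ(170) = 324, σ(171) = 260, σ(172) = 308, σ(173) = 174, σ(174) = 360, σ(175) = 248, σ(176) = 372, σ(177) = 240, σ(178) = 270, σ(179) = 180, σ(180) = 546, σ(181) = 182, σ(182) = 336, σ(183) = 248, σ(184) = 360, σ(185) = 228, σ(186) = 384, σ(187) = 216, σ(188) = 336, σ(189) = 320, σ(190) = 360, σ(191) = 192. Summing all 191 values: 29982. (Average order: Σ_{n ≤ x} σ(n) ~ (π²/12) x². For x = 191, (π²/12)·191² ≈ 30004.42.)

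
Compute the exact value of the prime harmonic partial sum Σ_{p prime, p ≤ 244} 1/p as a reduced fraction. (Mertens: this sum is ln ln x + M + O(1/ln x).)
Σ 1/p = 506873196134241441348690763593294873492730445394823722837469097176314709804649267964680634478659521/256041159035492609053110100510385311995538591998443060216114576417920917800321526504084465112487730

π(244) = 53, so the primes ≤ 244 are [2, 3, 5, 7, 11, 13, 17, 19, 23, 29, 31, 37, 41, 43, 47, 53, 59, 61, 67, 71, 73, 79, 83, 89, 97, 101, 103, 107, 109, 113, 127, 131, 137, 139, 149, 151, 157, 163, 167, 173, 179, 181, 191, 193, 197, 199, 211, 223, 227, 229, 233, 239, 241]. Summing 1/p over these primes: 506873196134241441348690763593294873492730445394823722837469097176314709804649267964680634478659521/256041159035492609053110100510385311995538591998443060216114576417920917800321526504084465112487730 ≈ 1.9797. Mertens estimate ln ln(244) + 0.2615 ≈ 1.9657.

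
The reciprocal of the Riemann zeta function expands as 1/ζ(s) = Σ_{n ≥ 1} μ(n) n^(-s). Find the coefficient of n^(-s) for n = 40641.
μ(40641) = 1

Factor n = 40641 = 3 · 19 · 23 · 31. μ(n) = 0 if any exponent ≥ 2 (not squarefree); otherwise μ(n) = (−1)^{ω(n)} where ω(n) is the number of distinct prime factors. Applying: μ(40641) = 1.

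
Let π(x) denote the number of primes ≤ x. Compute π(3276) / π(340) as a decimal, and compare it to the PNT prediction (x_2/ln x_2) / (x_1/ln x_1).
π(3276)/π(340) = 462/68 ≈ 6.7941;  PNT prediction ≈ 6.9386.

π(340) = 68 and π(3276) = 462, so π(3276)/π(340) ≈ 6.7941. The PNT-predicted ratio is (3276/ln(3276)) / (340/ln(340)) ≈ 6.9386. The two agree to within a few percent, as expected.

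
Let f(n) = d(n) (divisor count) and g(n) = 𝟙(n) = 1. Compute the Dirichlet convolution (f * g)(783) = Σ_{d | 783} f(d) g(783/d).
(d * 𝟙)(783) = 30

Divisors of 783: [1, 3, 9, 27, 29, 87, 261, 783]. For each d | 783:
  d = 1: d(1) · 𝟙(783/1) = 1 · 1 = 1
  d = 3: d(3) · 𝟙(783/3) = 2 · 1 = 2
  d = 9: d(9) · 𝟙(783/9) = 3 · 1 = 3
  d = 27: d(27) · 𝟙(783/27) = 4 · 1 = 4
  d = 29: d(29) · 𝟙(783/29) = 2 · 1 = 2
  d = 87: d(87) · 𝟙(783/87) = 4 · 1 = 4
  d = 261: d(261) · 𝟙(783/261) = 6 · 1 = 6
  d = 783: d(783) · 𝟙(783/783) = 8 · 1 = 8
Summing: (d * 𝟙)(783) = 1 + 2 + 3 + 4 + 2 + 4 + 6 + 8 = 30.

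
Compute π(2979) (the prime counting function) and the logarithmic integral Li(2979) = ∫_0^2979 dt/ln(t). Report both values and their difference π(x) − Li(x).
π(2979) = 429;  Li(2979) ≈ 440.14;  π(x) − Li(x) ≈ -11.14.

Direct count of primes ≤ 2979 gives π(2979) = 429. Numerical evaluation of the logarithmic integral gives Li(2979) ≈ 440.14. The difference π(x) − Li(x) ≈ -11.14 is typically negative for small/moderate x (Li(x) overestimates), though Littlewood's theorem shows this sign changes infinitely often.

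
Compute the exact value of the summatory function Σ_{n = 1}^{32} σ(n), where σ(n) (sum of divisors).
Σ_{n ≤ 32} σ(n) = 857

Compute σ(n) for each 1 ≤ n ≤ 32: σ(1) = 1, σ(2) = 3, σ(3) = 4, σ(4) = 7, σ(5) = 6, σ(6) = 12, σ(7) = 8, σ(8) = 15, σ(9) = 13, σ(10) = 18, σ(11) = 12, σ(12) = 28, σ(13) = 14, σ(14) = 24, σ(15) = 24, σ(16) = 31, σ(17) = 18, σ(18) = 39, σ(19) = 20, σ(20) = 42, σ(21) = 32, σ(22) = 36, σ(23) = 24, σ(24) = 60, σ(25) = 31, σ(26) = 42, σ(27) = 40, σ(28) = 56, σ(29) = 30, σ(30) = 72, σ(31) = 32, σ(32) = 63. Summing all 32 values: 857. (Average order: Σ_{n ≤ x} σ(n) ~ (π²/12) x². For x = 32, (π²/12)·32² ≈ 842.21.)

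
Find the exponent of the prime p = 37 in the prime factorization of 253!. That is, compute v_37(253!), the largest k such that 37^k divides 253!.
v_37(253!) = 6

Legendre's formula: v_p(n!) = Σ_{k ≥ 1} ⌊n / p^k⌋. For p = 37, n = 253, the terms are:
  ⌊253/37^1⌋ = ⌊253/37⌋ = 6
(the next term ⌊253/37^2⌋ = 0, terminating the sum). Summing: v_37(253!) = 6 = 6.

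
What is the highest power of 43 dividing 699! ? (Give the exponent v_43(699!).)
v_43(699!) = 16

Legendre's formula: v_p(n!) = Σ_{k ≥ 1} ⌊n / p^k⌋. For p = 43, n = 699, the terms are:
  ⌊699/43^1⌋ = ⌊699/43⌋ = 16
(the next term ⌊699/43^2⌋ = 0, terminating the sum). Summing: v_43(699!) = 16 = 16.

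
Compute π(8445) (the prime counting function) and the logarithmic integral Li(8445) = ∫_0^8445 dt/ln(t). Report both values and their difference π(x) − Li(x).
π(8445) = 1056;  Li(8445) ≈ 1075.78;  π(x) − Li(x) ≈ -19.78.

Direct count of primes ≤ 8445 gives π(8445) = 1056. Numerical evaluation of the logarithmic integral gives Li(8445) ≈ 1075.78. The difference π(x) − Li(x) ≈ -19.78 is typically negative for small/moderate x (Li(x) overestimates), though Littlewood's theorem shows this sign changes infinitely often.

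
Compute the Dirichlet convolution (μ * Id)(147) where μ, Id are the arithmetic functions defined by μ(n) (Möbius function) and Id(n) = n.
(μ * Id)(147) = 84

Divisors of 147: [1, 3, 7, 21, 49, 147]. For each d | 147:
  d = 1: μ(1) · Id(147/1) = 1 · 147 = 147
  d = 3: μ(3) · Id(147/3) = -1 · 49 = -49
  d = 7: μ(7) · Id(147/7) = -1 · 21 = -21
  d = 21: μ(21) · Id(147/21) = 1 · 7 = 7
  d = 49: μ(49) · Id(147/49) = 0 · 3 = 0
  d = 147: μ(147) · Id(147/147) = 0 · 1 = 0
Summing: (μ * Id)(147) = 147 + -49 + -21 + 7 + 0 + 0 = 84.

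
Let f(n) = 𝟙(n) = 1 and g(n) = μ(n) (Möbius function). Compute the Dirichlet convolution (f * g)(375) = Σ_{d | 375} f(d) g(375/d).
(𝟙 * μ)(375) = 0

Divisors of 375: [1, 3, 5, 15, 25, 75, 125, 375]. For each d | 375:
  d = 1: 𝟙(1) · μ(375/1) = 1 · 0 = 0
  d = 3: 𝟙(3) · μ(375/3) = 1 · 0 = 0
  d = 5: 𝟙(5) · μ(375/5) = 1 · 0 = 0
  d = 15: 𝟙(15) · μ(375/15) = 1 · 0 = 0
  d = 25: 𝟙(25) · μ(375/25) = 1 · 1 = 1
  d = 75: 𝟙(75) · μ(375/75) = 1 · -1 = -1
  d = 125: 𝟙(125) · μ(375/125) = 1 · -1 = -1
  d = 375: 𝟙(375) · μ(375/375) = 1 · 1 = 1
Summing: (𝟙 * μ)(375) = 0 + 0 + 0 + 0 + 1 + -1 + -1 + 1 = 0.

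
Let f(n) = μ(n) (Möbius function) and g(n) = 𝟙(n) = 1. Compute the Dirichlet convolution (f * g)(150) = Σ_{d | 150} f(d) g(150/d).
(μ * 𝟙)(150) = 0

Divisors of 150: [1, 2, 3, 5, 6, 10, 15, 25, 30, 50, 75, 150]. For each d | 150:
  d = 1: μ(1) · 𝟙(150/1) = 1 · 1 = 1
  d = 2: μ(2) · 𝟙(150/2) = -1 · 1 = -1
  d = 3: μ(3) · 𝟙(150/3) = -1 · 1 = -1
  d = 5: μ(5) · 𝟙(150/5) = -1 · 1 = -1
  d = 6: μ(6) · 𝟙(150/6) = 1 · 1 = 1
  d = 10: μ(10) · 𝟙(150/10) = 1 · 1 = 1
  d = 15: μ(15) · 𝟙(150/15) = 1 · 1 = 1
  d = 25: μ(25) · 𝟙(150/25) = 0 · 1 = 0
  d = 30: μ(30) · 𝟙(150/30) = -1 · 1 = -1
  d = 50: μ(50) · 𝟙(150/50) = 0 · 1 = 0
  d = 75: μ(75) · 𝟙(150/75) = 0 · 1 = 0
  d = 150: μ(150) · 𝟙(150/150) = 0 · 1 = 0
Summing: (μ * 𝟙)(150) = 1 + -1 + -1 + -1 + 1 + 1 + 1 + 0 + -1 + 0 + 0 + 0 = 0.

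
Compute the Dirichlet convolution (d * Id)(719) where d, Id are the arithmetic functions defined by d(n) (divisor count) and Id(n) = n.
(d * Id)(719) = 721

Divisors of 719: [1, 719]. For each d | 719:
  d = 1: d(1) · Id(719/1) = 1 · 719 = 719
  d = 719: d(719) · Id(719/719) = 2 · 1 = 2
Summing: (d * Id)(719) = 719 + 2 = 721.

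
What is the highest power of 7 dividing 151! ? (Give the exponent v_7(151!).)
v_7(151!) = 24

Legendre's formula: v_p(n!) = Σ_{k ≥ 1} ⌊n / p^k⌋. For p = 7, n = 151, the terms are:
  ⌊151/7^1⌋ = ⌊151/7⌋ = 21
  ⌊151/7^2⌋ = ⌊151/49⌋ = 3
(the next term ⌊151/7^3⌋ = 0, terminating the sum). Summing: v_7(151!) = 21 + 3 = 24.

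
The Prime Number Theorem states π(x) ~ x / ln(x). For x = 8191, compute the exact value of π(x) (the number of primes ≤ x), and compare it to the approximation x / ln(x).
π(8191) = 1028;  x/ln(x) ≈ 909.02;  relative error ≈ 11.57%.

Directly count primes up to 8191: π(8191) = 1028. The PNT approximation gives 8191/ln(8191) ≈ 8191/9.01079 ≈ 909.02. Relative error (π(x) − x/ln(x)) / π(x) ≈ 11.57%; the approximation is known to undercount slightly (Li(x) is a better estimate).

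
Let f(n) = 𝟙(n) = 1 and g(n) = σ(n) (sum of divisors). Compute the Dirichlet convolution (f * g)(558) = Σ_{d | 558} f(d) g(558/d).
(𝟙 * σ)(558) = 2376

Divisors of 558: [1, 2, 3, 6, 9, 18, 31, 62, 93, 186, 279, 558]. For each d | 558:
  d = 1: 𝟙(1) · σ(558/1) = 1 · 1248 = 1248
  d = 2: 𝟙(2) · σ(558/2) = 1 · 416 = 416
  d = 3: 𝟙(3) · σ(558/3) = 1 · 384 = 384
  d = 6: 𝟙(6) · σ(558/6) = 1 · 128 = 128
  d = 9: 𝟙(9) · σ(558/9) = 1 · 96 = 96
  d = 18: 𝟙(18) · σ(558/18) = 1 · 32 = 32
  d = 31: 𝟙(31) · σ(558/31) = 1 · 39 = 39
  d = 62: 𝟙(62) · σ(558/62) = 1 · 13 = 13
  d = 93: 𝟙(93) · σ(558/93) = 1 · 12 = 12
  d = 186: 𝟙(186) · σ(558/186) = 1 · 4 = 4
  d = 279: 𝟙(279) · σ(558/279) = 1 · 3 = 3
  d = 558: 𝟙(558) · σ(558/558) = 1 · 1 = 1
Summing: (𝟙 * σ)(558) = 1248 + 416 + 384 + 128 + 96 + 32 + 39 + 13 + 12 + 4 + 3 + 1 = 2376.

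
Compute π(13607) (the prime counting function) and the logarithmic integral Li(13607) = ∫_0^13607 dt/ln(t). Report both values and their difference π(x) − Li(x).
π(13607) = 1608;  Li(13607) ≈ 1631.03;  π(x) − Li(x) ≈ -23.03.

Direct count of primes ≤ 13607 gives π(13607) = 1608. Numerical evaluation of the logarithmic integral gives Li(13607) ≈ 1631.03. The difference π(x) − Li(x) ≈ -23.03 is typically negative for small/moderate x (Li(x) overestimates), though Littlewood's theorem shows this sign changes infinitely often.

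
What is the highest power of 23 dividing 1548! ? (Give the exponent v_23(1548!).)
v_23(1548!) = 69

Legendre's formula: v_p(n!) = Σ_{k ≥ 1} ⌊n / p^k⌋. For p = 23, n = 1548, the terms are:
  ⌊1548/23^1⌋ = ⌊1548/23⌋ = 67
  ⌊1548/23^2⌋ = ⌊1548/529⌋ = 2
(the next term ⌊1548/23^3⌋ = 0, terminating the sum). Summing: v_23(1548!) = 67 + 2 = 69.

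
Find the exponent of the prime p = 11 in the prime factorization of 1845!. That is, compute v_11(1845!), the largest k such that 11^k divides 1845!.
v_11(1845!) = 183

Legendre's formula: v_p(n!) = Σ_{k ≥ 1} ⌊n / p^k⌋. For p = 11, n = 1845, the terms are:
  ⌊1845/11^1⌋ = ⌊1845/11⌋ = 167
  ⌊1845/11^2⌋ = ⌊1845/121⌋ = 15
  ⌊1845/11^3⌋ = ⌊1845/1331⌋ = 1
(the next term ⌊1845/11^4⌋ = 0, terminating the sum). Summing: v_11(1845!) = 167 + 15 + 1 = 183.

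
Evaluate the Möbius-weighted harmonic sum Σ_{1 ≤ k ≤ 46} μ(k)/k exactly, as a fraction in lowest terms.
Σ μ(k)/k = 10026981687881/13082761331670030

Values of μ(k) for 1 ≤ k ≤ 46: μ(1) = 1, μ(2) = -1, μ(3) = -1, μ(5) = -1, μ(6) = 1, μ(7) = -1, μ(10) = 1, μ(11) = -1, μ(13) = -1, μ(14) = 1, μ(15) = 1, μ(17) = -1, μ(19) = -1, μ(21) = 1, μ(22) = 1, μ(23) = -1, μ(26) = 1, μ(29) = -1, μ(30) = -1, μ(31) = -1, μ(33) = 1, μ(34) = 1, μ(35) = 1, μ(37) = -1, μ(38) = 1, μ(39) = 1, μ(41) = -1, μ(42) = -1, μ(43) = -1, μ(46) = 1, with μ = 0 on non-squarefree integers. Summing μ(k)/k for k where μ(k) ≠ 0 gives 10026981687881/13082761331670030 ≈ 0.0008. (PNT ⟺ this sum → 0 as n → ∞.)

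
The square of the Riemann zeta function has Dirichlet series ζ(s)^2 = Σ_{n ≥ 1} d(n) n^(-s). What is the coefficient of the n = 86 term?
d(86) = 4

ζ(s)^2 = (Σ 1/m^s)(Σ 1/k^s). The coefficient of 1/n^s in the product is the number of ordered pairs (m, k) with mk = n, which equals d(n). For n = 86, divisors are [1, 2, 43, 86], so d(86) = 4.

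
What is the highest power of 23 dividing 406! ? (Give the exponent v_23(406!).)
v_23(406!) = 17

Legendre's formula: v_p(n!) = Σ_{k ≥ 1} ⌊n / p^k⌋. For p = 23, n = 406, the terms are:
  ⌊406/23^1⌋ = ⌊406/23⌋ = 17
(the next term ⌊406/23^2⌋ = 0, terminating the sum). Summing: v_23(406!) = 17 = 17.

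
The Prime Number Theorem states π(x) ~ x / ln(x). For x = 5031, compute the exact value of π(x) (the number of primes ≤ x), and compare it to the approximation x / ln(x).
π(5031) = 674;  x/ln(x) ≈ 590.26;  relative error ≈ 12.42%.

Directly count primes up to 5031: π(5031) = 674. The PNT approximation gives 5031/ln(5031) ≈ 5031/8.52337 ≈ 590.26. Relative error (π(x) − x/ln(x)) / π(x) ≈ 12.42%; the approximation is known to undercount slightly (Li(x) is a better estimate).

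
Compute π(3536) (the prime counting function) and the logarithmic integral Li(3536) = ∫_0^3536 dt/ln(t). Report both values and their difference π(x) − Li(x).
π(3536) = 494;  Li(3536) ≈ 509.01;  π(x) − Li(x) ≈ -15.01.

Direct count of primes ≤ 3536 gives π(3536) = 494. Numerical evaluation of the logarithmic integral gives Li(3536) ≈ 509.01. The difference π(x) − Li(x) ≈ -15.01 is typically negative for small/moderate x (Li(x) overestimates), though Littlewood's theorem shows this sign changes infinitely often.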